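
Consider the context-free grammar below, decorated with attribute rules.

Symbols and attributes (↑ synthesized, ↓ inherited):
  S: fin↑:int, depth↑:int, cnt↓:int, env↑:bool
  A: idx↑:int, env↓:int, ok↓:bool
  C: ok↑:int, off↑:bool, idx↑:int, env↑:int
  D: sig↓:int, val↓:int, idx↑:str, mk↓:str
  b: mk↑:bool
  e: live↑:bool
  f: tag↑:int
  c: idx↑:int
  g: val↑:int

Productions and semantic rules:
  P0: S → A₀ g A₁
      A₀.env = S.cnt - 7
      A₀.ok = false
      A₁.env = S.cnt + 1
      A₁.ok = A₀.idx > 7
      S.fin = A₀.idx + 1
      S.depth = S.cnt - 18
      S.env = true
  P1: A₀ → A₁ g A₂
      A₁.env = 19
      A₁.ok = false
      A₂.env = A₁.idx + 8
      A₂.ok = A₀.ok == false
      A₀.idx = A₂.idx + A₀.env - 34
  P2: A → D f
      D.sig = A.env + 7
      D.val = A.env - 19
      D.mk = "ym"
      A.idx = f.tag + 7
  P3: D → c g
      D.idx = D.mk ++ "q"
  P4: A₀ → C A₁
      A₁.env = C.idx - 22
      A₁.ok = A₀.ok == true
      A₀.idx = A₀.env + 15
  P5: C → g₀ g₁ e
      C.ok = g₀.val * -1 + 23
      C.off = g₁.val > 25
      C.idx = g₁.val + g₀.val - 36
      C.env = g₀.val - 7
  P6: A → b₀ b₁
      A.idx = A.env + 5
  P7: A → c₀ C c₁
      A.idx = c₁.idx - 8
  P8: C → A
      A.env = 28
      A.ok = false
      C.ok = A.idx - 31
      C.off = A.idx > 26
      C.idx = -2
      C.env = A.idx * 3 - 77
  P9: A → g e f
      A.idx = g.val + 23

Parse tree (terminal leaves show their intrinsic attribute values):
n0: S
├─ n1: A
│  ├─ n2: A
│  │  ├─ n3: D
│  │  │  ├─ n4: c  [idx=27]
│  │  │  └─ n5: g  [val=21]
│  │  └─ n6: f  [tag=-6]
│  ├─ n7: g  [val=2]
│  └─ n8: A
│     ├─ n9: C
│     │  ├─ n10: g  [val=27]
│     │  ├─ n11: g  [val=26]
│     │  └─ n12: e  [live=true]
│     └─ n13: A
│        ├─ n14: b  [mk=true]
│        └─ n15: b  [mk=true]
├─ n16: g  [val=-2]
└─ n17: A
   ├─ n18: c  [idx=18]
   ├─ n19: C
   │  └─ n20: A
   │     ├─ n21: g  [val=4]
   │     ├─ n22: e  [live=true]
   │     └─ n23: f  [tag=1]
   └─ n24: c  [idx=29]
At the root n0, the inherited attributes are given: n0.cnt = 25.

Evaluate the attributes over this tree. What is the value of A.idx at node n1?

1. n0.cnt = 25  [given at root]
2. n1.env = 18  [S.cnt - 7]
3. n1.ok = false  [false]
4. n2.env = 19  [19]
5. n2.ok = false  [false]
6. n3.sig = 26  [A.env + 7]
7. n3.val = 0  [A.env - 19]
8. n3.mk = "ym"  ["ym"]
9. n4.idx = 27  [terminal]
10. n5.val = 21  [terminal]
11. n3.idx = "ymq"  [D.mk ++ "q"]
12. n6.tag = -6  [terminal]
13. n2.idx = 1  [f.tag + 7]
14. n7.val = 2  [terminal]
15. n8.env = 9  [A₁.idx + 8]
16. n8.ok = true  [A₀.ok == false]
17. n10.val = 27  [terminal]
18. n11.val = 26  [terminal]
19. n12.live = true  [terminal]
20. n9.ok = -4  [g₀.val * -1 + 23]
21. n9.off = true  [g₁.val > 25]
22. n9.idx = 17  [g₁.val + g₀.val - 36]
23. n9.env = 20  [g₀.val - 7]
24. n13.env = -5  [C.idx - 22]
25. n13.ok = true  [A₀.ok == true]
26. n14.mk = true  [terminal]
27. n15.mk = true  [terminal]
28. n13.idx = 0  [A.env + 5]
29. n8.idx = 24  [A₀.env + 15]
30. n1.idx = 8  [A₂.idx + A₀.env - 34]
31. n16.val = -2  [terminal]
32. n17.env = 26  [S.cnt + 1]
33. n17.ok = true  [A₀.idx > 7]
34. n18.idx = 18  [terminal]
35. n20.env = 28  [28]
36. n20.ok = false  [false]
37. n21.val = 4  [terminal]
38. n22.live = true  [terminal]
39. n23.tag = 1  [terminal]
40. n20.idx = 27  [g.val + 23]
41. n19.ok = -4  [A.idx - 31]
42. n19.off = true  [A.idx > 26]
43. n19.idx = -2  [-2]
44. n19.env = 4  [A.idx * 3 - 77]
45. n24.idx = 29  [terminal]
46. n17.idx = 21  [c₁.idx - 8]
47. n0.fin = 9  [A₀.idx + 1]
48. n0.depth = 7  [S.cnt - 18]
49. n0.env = true  [true]

8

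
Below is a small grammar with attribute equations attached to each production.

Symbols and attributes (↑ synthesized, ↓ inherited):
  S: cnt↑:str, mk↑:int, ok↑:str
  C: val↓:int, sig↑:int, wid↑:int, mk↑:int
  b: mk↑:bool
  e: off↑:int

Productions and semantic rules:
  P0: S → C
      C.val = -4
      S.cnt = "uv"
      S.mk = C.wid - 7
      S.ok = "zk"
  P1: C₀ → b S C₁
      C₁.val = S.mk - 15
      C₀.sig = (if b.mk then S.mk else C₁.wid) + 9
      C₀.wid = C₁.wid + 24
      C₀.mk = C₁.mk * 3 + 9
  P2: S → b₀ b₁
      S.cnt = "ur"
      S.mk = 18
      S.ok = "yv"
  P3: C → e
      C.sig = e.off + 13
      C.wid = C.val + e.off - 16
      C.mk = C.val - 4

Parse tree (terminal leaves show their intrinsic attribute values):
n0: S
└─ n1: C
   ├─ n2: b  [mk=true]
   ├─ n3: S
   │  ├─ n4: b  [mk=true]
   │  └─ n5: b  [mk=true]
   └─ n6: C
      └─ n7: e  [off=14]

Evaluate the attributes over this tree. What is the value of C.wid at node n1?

25

1. n1.val = -4  [-4]
2. n2.mk = true  [terminal]
3. n4.mk = true  [terminal]
4. n5.mk = true  [terminal]
5. n3.cnt = "ur"  ["ur"]
6. n3.mk = 18  [18]
7. n3.ok = "yv"  ["yv"]
8. n6.val = 3  [S.mk - 15]
9. n7.off = 14  [terminal]
10. n6.sig = 27  [e.off + 13]
11. n6.wid = 1  [C.val + e.off - 16]
12. n6.mk = -1  [C.val - 4]
13. n1.sig = 27  [(if b.mk then S.mk else C₁.wid) + 9]
14. n1.wid = 25  [C₁.wid + 24]
15. n1.mk = 6  [C₁.mk * 3 + 9]
16. n0.cnt = "uv"  ["uv"]
17. n0.mk = 18  [C.wid - 7]
18. n0.ok = "zk"  ["zk"]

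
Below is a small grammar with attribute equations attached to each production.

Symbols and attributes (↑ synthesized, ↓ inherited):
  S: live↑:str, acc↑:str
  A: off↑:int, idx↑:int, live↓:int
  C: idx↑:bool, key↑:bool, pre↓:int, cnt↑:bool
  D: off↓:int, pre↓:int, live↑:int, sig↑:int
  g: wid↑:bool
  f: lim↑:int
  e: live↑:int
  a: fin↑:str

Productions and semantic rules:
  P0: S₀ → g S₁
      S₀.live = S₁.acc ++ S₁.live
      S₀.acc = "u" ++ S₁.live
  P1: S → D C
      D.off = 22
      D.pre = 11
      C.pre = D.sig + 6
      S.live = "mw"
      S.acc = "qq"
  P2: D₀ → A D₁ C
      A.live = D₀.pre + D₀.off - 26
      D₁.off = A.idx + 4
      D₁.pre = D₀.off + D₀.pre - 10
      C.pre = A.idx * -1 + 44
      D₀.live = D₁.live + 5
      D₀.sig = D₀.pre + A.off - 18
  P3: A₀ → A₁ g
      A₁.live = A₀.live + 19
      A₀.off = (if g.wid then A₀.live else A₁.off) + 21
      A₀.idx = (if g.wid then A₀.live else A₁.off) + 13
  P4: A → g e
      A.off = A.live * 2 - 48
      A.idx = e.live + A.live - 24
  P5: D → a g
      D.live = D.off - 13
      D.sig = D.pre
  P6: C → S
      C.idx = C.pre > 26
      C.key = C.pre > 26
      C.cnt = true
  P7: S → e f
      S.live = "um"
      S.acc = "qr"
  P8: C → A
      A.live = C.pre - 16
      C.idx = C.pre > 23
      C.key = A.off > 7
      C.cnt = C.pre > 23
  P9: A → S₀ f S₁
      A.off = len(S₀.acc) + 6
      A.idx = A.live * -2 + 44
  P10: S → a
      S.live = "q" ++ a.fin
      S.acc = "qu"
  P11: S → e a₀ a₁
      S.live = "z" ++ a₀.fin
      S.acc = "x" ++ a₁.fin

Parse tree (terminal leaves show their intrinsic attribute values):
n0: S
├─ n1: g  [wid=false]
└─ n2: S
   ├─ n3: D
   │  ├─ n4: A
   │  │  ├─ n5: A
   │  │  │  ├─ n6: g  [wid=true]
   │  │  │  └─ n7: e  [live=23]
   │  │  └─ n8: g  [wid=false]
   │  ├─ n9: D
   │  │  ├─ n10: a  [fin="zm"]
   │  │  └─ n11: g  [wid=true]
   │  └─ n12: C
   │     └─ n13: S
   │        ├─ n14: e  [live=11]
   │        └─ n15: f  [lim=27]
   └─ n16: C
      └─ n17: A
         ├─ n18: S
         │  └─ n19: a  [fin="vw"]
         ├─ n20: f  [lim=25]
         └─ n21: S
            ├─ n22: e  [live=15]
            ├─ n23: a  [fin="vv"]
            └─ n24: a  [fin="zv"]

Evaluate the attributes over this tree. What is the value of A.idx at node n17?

1. n1.wid = false  [terminal]
2. n3.off = 22  [22]
3. n3.pre = 11  [11]
4. n4.live = 7  [D₀.pre + D₀.off - 26]
5. n5.live = 26  [A₀.live + 19]
6. n6.wid = true  [terminal]
7. n7.live = 23  [terminal]
8. n5.off = 4  [A.live * 2 - 48]
9. n5.idx = 25  [e.live + A.live - 24]
10. n8.wid = false  [terminal]
11. n4.off = 25  [(if g.wid then A₀.live else A₁.off) + 21]
12. n4.idx = 17  [(if g.wid then A₀.live else A₁.off) + 13]
13. n9.off = 21  [A.idx + 4]
14. n9.pre = 23  [D₀.off + D₀.pre - 10]
15. n10.fin = "zm"  [terminal]
16. n11.wid = true  [terminal]
17. n9.live = 8  [D.off - 13]
18. n9.sig = 23  [D.pre]
19. n12.pre = 27  [A.idx * -1 + 44]
20. n14.live = 11  [terminal]
21. n15.lim = 27  [terminal]
22. n13.live = "um"  ["um"]
23. n13.acc = "qr"  ["qr"]
24. n12.idx = true  [C.pre > 26]
25. n12.key = true  [C.pre > 26]
26. n12.cnt = true  [true]
27. n3.live = 13  [D₁.live + 5]
28. n3.sig = 18  [D₀.pre + A.off - 18]
29. n16.pre = 24  [D.sig + 6]
30. n17.live = 8  [C.pre - 16]
31. n19.fin = "vw"  [terminal]
32. n18.live = "qvw"  ["q" ++ a.fin]
33. n18.acc = "qu"  ["qu"]
34. n20.lim = 25  [terminal]
35. n22.live = 15  [terminal]
36. n23.fin = "vv"  [terminal]
37. n24.fin = "zv"  [terminal]
38. n21.live = "zvv"  ["z" ++ a₀.fin]
39. n21.acc = "xzv"  ["x" ++ a₁.fin]
40. n17.off = 8  [len(S₀.acc) + 6]
41. n17.idx = 28  [A.live * -2 + 44]
42. n16.idx = true  [C.pre > 23]
43. n16.key = true  [A.off > 7]
44. n16.cnt = true  [C.pre > 23]
45. n2.live = "mw"  ["mw"]
46. n2.acc = "qq"  ["qq"]
47. n0.live = "qqmw"  [S₁.acc ++ S₁.live]
48. n0.acc = "umw"  ["u" ++ S₁.live]

28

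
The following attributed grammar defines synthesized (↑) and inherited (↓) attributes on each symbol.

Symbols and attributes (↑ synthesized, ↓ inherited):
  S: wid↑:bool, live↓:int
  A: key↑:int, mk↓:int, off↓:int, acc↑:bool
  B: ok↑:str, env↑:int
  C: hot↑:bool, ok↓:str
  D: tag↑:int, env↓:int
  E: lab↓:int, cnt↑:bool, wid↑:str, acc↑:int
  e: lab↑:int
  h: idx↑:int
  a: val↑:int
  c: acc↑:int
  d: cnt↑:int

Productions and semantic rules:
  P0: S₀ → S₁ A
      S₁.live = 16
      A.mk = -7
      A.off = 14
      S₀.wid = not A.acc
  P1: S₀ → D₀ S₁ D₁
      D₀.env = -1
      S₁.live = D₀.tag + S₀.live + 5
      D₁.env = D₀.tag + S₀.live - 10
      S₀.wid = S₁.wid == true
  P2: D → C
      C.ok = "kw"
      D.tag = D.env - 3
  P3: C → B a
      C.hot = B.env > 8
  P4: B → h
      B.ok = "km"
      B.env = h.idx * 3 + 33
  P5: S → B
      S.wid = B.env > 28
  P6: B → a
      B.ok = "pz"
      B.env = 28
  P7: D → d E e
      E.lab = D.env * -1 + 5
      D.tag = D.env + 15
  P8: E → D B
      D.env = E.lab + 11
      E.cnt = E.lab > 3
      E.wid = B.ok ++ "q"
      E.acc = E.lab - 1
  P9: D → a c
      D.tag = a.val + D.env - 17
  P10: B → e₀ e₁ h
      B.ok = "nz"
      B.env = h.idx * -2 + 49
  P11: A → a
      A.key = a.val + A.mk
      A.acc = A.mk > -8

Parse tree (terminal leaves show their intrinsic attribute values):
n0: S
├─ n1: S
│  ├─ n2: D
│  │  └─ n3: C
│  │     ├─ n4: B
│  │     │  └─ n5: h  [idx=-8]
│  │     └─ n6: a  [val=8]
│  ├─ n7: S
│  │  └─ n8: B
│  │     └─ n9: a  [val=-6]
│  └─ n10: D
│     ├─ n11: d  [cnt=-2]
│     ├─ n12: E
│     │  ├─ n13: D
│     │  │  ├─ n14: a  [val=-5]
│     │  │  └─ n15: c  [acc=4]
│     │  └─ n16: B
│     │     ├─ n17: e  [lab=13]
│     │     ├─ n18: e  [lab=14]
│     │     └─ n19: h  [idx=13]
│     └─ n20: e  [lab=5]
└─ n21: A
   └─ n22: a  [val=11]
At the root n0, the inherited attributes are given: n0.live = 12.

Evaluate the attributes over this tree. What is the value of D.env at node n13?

14

1. n0.live = 12  [given at root]
2. n1.live = 16  [16]
3. n2.env = -1  [-1]
4. n3.ok = "kw"  ["kw"]
5. n5.idx = -8  [terminal]
6. n4.ok = "km"  ["km"]
7. n4.env = 9  [h.idx * 3 + 33]
8. n6.val = 8  [terminal]
9. n3.hot = true  [B.env > 8]
10. n2.tag = -4  [D.env - 3]
11. n7.live = 17  [D₀.tag + S₀.live + 5]
12. n9.val = -6  [terminal]
13. n8.ok = "pz"  ["pz"]
14. n8.env = 28  [28]
15. n7.wid = false  [B.env > 28]
16. n10.env = 2  [D₀.tag + S₀.live - 10]
17. n11.cnt = -2  [terminal]
18. n12.lab = 3  [D.env * -1 + 5]
19. n13.env = 14  [E.lab + 11]
20. n14.val = -5  [terminal]
21. n15.acc = 4  [terminal]
22. n13.tag = -8  [a.val + D.env - 17]
23. n17.lab = 13  [terminal]
24. n18.lab = 14  [terminal]
25. n19.idx = 13  [terminal]
26. n16.ok = "nz"  ["nz"]
27. n16.env = 23  [h.idx * -2 + 49]
28. n12.cnt = false  [E.lab > 3]
29. n12.wid = "nzq"  [B.ok ++ "q"]
30. n12.acc = 2  [E.lab - 1]
31. n20.lab = 5  [terminal]
32. n10.tag = 17  [D.env + 15]
33. n1.wid = false  [S₁.wid == true]
34. n21.mk = -7  [-7]
35. n21.off = 14  [14]
36. n22.val = 11  [terminal]
37. n21.key = 4  [a.val + A.mk]
38. n21.acc = true  [A.mk > -8]
39. n0.wid = false  [not A.acc]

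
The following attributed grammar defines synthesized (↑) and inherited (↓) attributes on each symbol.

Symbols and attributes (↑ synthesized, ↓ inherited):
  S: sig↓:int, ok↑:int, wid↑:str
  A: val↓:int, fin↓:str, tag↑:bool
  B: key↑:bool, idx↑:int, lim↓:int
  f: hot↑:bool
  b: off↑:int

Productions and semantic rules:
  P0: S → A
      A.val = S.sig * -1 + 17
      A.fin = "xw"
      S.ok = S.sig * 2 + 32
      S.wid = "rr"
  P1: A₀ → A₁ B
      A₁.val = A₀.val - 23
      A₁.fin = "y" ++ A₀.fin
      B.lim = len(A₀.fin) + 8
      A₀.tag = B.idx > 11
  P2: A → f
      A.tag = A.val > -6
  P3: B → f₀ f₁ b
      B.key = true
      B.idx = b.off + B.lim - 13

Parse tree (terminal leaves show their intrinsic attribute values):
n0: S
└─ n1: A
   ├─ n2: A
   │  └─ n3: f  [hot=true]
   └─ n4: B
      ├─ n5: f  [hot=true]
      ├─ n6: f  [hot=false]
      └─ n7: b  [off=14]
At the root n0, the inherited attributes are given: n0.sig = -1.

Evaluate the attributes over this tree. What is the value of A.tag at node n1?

false

1. n0.sig = -1  [given at root]
2. n1.val = 18  [S.sig * -1 + 17]
3. n1.fin = "xw"  ["xw"]
4. n2.val = -5  [A₀.val - 23]
5. n2.fin = "yxw"  ["y" ++ A₀.fin]
6. n3.hot = true  [terminal]
7. n2.tag = true  [A.val > -6]
8. n4.lim = 10  [len(A₀.fin) + 8]
9. n5.hot = true  [terminal]
10. n6.hot = false  [terminal]
11. n7.off = 14  [terminal]
12. n4.key = true  [true]
13. n4.idx = 11  [b.off + B.lim - 13]
14. n1.tag = false  [B.idx > 11]
15. n0.ok = 30  [S.sig * 2 + 32]
16. n0.wid = "rr"  ["rr"]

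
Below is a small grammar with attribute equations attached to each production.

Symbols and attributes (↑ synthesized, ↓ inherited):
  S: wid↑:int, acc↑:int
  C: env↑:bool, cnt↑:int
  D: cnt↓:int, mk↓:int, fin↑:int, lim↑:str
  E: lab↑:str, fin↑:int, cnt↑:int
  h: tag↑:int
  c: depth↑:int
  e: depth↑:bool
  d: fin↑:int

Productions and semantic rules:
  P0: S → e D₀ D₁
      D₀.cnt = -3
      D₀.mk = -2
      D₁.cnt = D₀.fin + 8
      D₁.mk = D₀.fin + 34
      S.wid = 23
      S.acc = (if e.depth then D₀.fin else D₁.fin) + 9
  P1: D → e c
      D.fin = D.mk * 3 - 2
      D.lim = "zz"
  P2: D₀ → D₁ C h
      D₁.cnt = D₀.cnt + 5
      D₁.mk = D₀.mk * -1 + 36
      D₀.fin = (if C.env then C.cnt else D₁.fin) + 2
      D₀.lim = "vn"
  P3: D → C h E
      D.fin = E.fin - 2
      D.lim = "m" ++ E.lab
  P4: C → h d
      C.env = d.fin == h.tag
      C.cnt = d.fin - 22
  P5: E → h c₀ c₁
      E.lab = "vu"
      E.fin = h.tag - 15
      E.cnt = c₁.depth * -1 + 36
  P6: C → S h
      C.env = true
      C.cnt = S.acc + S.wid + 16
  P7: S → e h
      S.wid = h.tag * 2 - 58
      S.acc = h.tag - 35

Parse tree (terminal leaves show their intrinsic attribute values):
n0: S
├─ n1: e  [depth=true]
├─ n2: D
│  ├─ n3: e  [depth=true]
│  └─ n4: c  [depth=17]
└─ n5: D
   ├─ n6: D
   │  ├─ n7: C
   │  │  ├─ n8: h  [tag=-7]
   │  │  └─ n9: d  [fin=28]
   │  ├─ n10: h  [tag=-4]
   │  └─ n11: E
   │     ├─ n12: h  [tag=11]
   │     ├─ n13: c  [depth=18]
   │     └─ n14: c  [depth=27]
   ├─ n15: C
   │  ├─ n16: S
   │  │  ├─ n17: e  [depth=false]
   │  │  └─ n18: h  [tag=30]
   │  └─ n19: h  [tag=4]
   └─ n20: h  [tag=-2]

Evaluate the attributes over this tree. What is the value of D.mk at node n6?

10

1. n1.depth = true  [terminal]
2. n2.cnt = -3  [-3]
3. n2.mk = -2  [-2]
4. n3.depth = true  [terminal]
5. n4.depth = 17  [terminal]
6. n2.fin = -8  [D.mk * 3 - 2]
7. n2.lim = "zz"  ["zz"]
8. n5.cnt = 0  [D₀.fin + 8]
9. n5.mk = 26  [D₀.fin + 34]
10. n6.cnt = 5  [D₀.cnt + 5]
11. n6.mk = 10  [D₀.mk * -1 + 36]
12. n8.tag = -7  [terminal]
13. n9.fin = 28  [terminal]
14. n7.env = false  [d.fin == h.tag]
15. n7.cnt = 6  [d.fin - 22]
16. n10.tag = -4  [terminal]
17. n12.tag = 11  [terminal]
18. n13.depth = 18  [terminal]
19. n14.depth = 27  [terminal]
20. n11.lab = "vu"  ["vu"]
21. n11.fin = -4  [h.tag - 15]
22. n11.cnt = 9  [c₁.depth * -1 + 36]
23. n6.fin = -6  [E.fin - 2]
24. n6.lim = "mvu"  ["m" ++ E.lab]
25. n17.depth = false  [terminal]
26. n18.tag = 30  [terminal]
27. n16.wid = 2  [h.tag * 2 - 58]
28. n16.acc = -5  [h.tag - 35]
29. n19.tag = 4  [terminal]
30. n15.env = true  [true]
31. n15.cnt = 13  [S.acc + S.wid + 16]
32. n20.tag = -2  [terminal]
33. n5.fin = 15  [(if C.env then C.cnt else D₁.fin) + 2]
34. n5.lim = "vn"  ["vn"]
35. n0.wid = 23  [23]
36. n0.acc = 1  [(if e.depth then D₀.fin else D₁.fin) + 9]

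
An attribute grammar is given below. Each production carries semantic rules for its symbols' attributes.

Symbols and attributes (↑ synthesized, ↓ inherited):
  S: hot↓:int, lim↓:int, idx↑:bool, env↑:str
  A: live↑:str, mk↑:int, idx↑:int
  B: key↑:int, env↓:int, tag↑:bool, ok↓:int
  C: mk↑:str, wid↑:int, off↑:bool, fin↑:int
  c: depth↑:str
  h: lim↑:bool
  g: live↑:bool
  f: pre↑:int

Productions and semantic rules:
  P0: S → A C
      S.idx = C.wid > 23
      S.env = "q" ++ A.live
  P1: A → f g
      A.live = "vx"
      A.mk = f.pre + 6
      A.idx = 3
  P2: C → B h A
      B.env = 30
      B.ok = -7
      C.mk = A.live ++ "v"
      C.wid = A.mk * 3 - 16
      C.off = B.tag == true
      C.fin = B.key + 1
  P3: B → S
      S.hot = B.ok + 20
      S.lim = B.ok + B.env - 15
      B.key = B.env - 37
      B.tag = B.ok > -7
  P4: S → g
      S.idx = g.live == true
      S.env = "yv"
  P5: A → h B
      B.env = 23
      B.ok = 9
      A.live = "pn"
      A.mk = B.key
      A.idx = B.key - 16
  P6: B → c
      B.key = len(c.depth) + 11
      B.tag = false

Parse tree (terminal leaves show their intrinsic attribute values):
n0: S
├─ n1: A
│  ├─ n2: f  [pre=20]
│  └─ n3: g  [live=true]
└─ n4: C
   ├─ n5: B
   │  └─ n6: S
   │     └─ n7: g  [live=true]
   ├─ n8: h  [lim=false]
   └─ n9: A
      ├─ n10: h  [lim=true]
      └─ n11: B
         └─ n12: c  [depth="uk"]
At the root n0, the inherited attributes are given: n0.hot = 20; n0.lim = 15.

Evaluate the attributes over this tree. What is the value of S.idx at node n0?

false

1. n0.hot = 20  [given at root]
2. n0.lim = 15  [given at root]
3. n2.pre = 20  [terminal]
4. n3.live = true  [terminal]
5. n1.live = "vx"  ["vx"]
6. n1.mk = 26  [f.pre + 6]
7. n1.idx = 3  [3]
8. n5.env = 30  [30]
9. n5.ok = -7  [-7]
10. n6.hot = 13  [B.ok + 20]
11. n6.lim = 8  [B.ok + B.env - 15]
12. n7.live = true  [terminal]
13. n6.idx = true  [g.live == true]
14. n6.env = "yv"  ["yv"]
15. n5.key = -7  [B.env - 37]
16. n5.tag = false  [B.ok > -7]
17. n8.lim = false  [terminal]
18. n10.lim = true  [terminal]
19. n11.env = 23  [23]
20. n11.ok = 9  [9]
21. n12.depth = "uk"  [terminal]
22. n11.key = 13  [len(c.depth) + 11]
23. n11.tag = false  [false]
24. n9.live = "pn"  ["pn"]
25. n9.mk = 13  [B.key]
26. n9.idx = -3  [B.key - 16]
27. n4.mk = "pnv"  [A.live ++ "v"]
28. n4.wid = 23  [A.mk * 3 - 16]
29. n4.off = false  [B.tag == true]
30. n4.fin = -6  [B.key + 1]
31. n0.idx = false  [C.wid > 23]
32. n0.env = "qvx"  ["q" ++ A.live]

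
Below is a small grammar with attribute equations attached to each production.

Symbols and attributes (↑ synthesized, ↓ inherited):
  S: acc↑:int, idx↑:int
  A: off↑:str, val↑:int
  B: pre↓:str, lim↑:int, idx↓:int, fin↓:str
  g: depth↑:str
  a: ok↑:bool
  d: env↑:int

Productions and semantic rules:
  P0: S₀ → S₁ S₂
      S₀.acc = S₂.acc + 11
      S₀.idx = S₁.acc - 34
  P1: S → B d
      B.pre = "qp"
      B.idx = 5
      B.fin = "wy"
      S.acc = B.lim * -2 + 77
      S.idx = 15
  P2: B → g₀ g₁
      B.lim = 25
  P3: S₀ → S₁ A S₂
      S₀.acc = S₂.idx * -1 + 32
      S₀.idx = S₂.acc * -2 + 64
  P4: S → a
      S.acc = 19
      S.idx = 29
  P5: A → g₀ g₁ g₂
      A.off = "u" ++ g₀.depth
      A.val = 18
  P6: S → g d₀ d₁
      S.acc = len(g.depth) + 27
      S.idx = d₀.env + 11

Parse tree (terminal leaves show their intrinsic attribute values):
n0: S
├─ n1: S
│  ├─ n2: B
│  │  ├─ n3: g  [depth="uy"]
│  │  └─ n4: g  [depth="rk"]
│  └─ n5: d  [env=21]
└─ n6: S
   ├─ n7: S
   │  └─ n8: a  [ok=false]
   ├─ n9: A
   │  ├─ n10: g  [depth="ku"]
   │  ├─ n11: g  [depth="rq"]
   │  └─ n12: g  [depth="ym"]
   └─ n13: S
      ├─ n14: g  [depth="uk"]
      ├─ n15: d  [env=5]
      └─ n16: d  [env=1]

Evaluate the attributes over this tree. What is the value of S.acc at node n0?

1. n2.pre = "qp"  ["qp"]
2. n2.idx = 5  [5]
3. n2.fin = "wy"  ["wy"]
4. n3.depth = "uy"  [terminal]
5. n4.depth = "rk"  [terminal]
6. n2.lim = 25  [25]
7. n5.env = 21  [terminal]
8. n1.acc = 27  [B.lim * -2 + 77]
9. n1.idx = 15  [15]
10. n8.ok = false  [terminal]
11. n7.acc = 19  [19]
12. n7.idx = 29  [29]
13. n10.depth = "ku"  [terminal]
14. n11.depth = "rq"  [terminal]
15. n12.depth = "ym"  [terminal]
16. n9.off = "uku"  ["u" ++ g₀.depth]
17. n9.val = 18  [18]
18. n14.depth = "uk"  [terminal]
19. n15.env = 5  [terminal]
20. n16.env = 1  [terminal]
21. n13.acc = 29  [len(g.depth) + 27]
22. n13.idx = 16  [d₀.env + 11]
23. n6.acc = 16  [S₂.idx * -1 + 32]
24. n6.idx = 6  [S₂.acc * -2 + 64]
25. n0.acc = 27  [S₂.acc + 11]
26. n0.idx = -7  [S₁.acc - 34]

27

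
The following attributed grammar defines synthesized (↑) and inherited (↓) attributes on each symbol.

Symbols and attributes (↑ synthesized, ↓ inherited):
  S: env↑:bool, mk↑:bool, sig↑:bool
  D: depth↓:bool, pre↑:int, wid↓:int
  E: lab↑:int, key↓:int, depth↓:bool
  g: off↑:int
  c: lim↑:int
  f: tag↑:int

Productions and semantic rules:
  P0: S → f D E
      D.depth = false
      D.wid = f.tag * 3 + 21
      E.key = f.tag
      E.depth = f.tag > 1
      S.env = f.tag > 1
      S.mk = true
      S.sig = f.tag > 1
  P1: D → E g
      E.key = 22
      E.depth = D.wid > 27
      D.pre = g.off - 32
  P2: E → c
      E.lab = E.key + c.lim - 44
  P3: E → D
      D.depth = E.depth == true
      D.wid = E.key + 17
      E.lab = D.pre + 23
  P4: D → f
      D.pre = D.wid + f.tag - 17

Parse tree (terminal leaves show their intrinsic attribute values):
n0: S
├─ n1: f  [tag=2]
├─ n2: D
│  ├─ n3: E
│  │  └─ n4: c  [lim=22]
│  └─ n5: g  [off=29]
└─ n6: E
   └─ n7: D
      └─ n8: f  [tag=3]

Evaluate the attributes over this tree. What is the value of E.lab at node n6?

28

1. n1.tag = 2  [terminal]
2. n2.depth = false  [false]
3. n2.wid = 27  [f.tag * 3 + 21]
4. n3.key = 22  [22]
5. n3.depth = false  [D.wid > 27]
6. n4.lim = 22  [terminal]
7. n3.lab = 0  [E.key + c.lim - 44]
8. n5.off = 29  [terminal]
9. n2.pre = -3  [g.off - 32]
10. n6.key = 2  [f.tag]
11. n6.depth = true  [f.tag > 1]
12. n7.depth = true  [E.depth == true]
13. n7.wid = 19  [E.key + 17]
14. n8.tag = 3  [terminal]
15. n7.pre = 5  [D.wid + f.tag - 17]
16. n6.lab = 28  [D.pre + 23]
17. n0.env = true  [f.tag > 1]
18. n0.mk = true  [true]
19. n0.sig = true  [f.tag > 1]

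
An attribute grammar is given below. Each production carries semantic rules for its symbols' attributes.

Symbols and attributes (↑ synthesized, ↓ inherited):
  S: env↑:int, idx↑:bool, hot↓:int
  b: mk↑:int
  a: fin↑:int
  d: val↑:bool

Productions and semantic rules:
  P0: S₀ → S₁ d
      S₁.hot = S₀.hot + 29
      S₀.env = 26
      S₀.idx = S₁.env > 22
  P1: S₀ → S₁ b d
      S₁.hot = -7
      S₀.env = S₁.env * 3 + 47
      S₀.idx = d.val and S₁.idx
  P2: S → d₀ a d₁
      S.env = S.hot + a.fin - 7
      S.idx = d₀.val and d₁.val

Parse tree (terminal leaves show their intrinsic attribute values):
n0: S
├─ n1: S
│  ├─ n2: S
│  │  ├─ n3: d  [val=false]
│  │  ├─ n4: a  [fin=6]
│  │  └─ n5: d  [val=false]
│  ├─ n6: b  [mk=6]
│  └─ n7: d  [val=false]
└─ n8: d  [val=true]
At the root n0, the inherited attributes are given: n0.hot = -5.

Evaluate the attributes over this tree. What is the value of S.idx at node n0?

1. n0.hot = -5  [given at root]
2. n1.hot = 24  [S₀.hot + 29]
3. n2.hot = -7  [-7]
4. n3.val = false  [terminal]
5. n4.fin = 6  [terminal]
6. n5.val = false  [terminal]
7. n2.env = -8  [S.hot + a.fin - 7]
8. n2.idx = false  [d₀.val and d₁.val]
9. n6.mk = 6  [terminal]
10. n7.val = false  [terminal]
11. n1.env = 23  [S₁.env * 3 + 47]
12. n1.idx = false  [d.val and S₁.idx]
13. n8.val = true  [terminal]
14. n0.env = 26  [26]
15. n0.idx = true  [S₁.env > 22]

true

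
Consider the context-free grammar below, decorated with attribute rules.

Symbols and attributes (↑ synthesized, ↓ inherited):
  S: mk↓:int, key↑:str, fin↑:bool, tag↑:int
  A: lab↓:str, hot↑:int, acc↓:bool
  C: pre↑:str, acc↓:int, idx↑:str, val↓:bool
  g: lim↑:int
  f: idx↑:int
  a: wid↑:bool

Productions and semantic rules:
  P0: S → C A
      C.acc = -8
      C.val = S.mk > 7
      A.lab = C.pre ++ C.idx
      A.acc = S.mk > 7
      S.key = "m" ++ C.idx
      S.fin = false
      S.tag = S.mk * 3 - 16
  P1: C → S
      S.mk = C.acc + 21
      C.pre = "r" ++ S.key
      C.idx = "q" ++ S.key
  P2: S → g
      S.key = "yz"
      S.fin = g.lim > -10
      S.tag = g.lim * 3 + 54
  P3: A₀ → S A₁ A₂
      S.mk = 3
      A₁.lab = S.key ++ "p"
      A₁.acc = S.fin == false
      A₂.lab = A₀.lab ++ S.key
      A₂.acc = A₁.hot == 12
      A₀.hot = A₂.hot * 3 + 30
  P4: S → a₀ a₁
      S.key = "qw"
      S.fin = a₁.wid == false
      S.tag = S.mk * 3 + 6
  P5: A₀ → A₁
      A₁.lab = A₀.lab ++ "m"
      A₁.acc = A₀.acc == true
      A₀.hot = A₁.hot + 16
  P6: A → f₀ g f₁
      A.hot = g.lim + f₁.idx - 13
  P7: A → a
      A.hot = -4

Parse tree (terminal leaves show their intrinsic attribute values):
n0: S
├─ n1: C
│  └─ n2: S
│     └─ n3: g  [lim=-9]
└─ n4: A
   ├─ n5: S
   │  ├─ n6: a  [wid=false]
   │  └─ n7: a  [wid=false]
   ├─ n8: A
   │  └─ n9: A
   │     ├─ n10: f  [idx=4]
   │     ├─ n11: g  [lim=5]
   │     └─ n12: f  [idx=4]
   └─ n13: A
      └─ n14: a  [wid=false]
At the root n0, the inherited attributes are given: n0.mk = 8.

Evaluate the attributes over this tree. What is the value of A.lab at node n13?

1. n0.mk = 8  [given at root]
2. n1.acc = -8  [-8]
3. n1.val = true  [S.mk > 7]
4. n2.mk = 13  [C.acc + 21]
5. n3.lim = -9  [terminal]
6. n2.key = "yz"  ["yz"]
7. n2.fin = true  [g.lim > -10]
8. n2.tag = 27  [g.lim * 3 + 54]
9. n1.pre = "ryz"  ["r" ++ S.key]
10. n1.idx = "qyz"  ["q" ++ S.key]
11. n4.lab = "ryzqyz"  [C.pre ++ C.idx]
12. n4.acc = true  [S.mk > 7]
13. n5.mk = 3  [3]
14. n6.wid = false  [terminal]
15. n7.wid = false  [terminal]
16. n5.key = "qw"  ["qw"]
17. n5.fin = true  [a₁.wid == false]
18. n5.tag = 15  [S.mk * 3 + 6]
19. n8.lab = "qwp"  [S.key ++ "p"]
20. n8.acc = false  [S.fin == false]
21. n9.lab = "qwpm"  [A₀.lab ++ "m"]
22. n9.acc = false  [A₀.acc == true]
23. n10.idx = 4  [terminal]
24. n11.lim = 5  [terminal]
25. n12.idx = 4  [terminal]
26. n9.hot = -4  [g.lim + f₁.idx - 13]
27. n8.hot = 12  [A₁.hot + 16]
28. n13.lab = "ryzqyzqw"  [A₀.lab ++ S.key]
29. n13.acc = true  [A₁.hot == 12]
30. n14.wid = false  [terminal]
31. n13.hot = -4  [-4]
32. n4.hot = 18  [A₂.hot * 3 + 30]
33. n0.key = "mqyz"  ["m" ++ C.idx]
34. n0.fin = false  [false]
35. n0.tag = 8  [S.mk * 3 - 16]

"ryzqyzqw"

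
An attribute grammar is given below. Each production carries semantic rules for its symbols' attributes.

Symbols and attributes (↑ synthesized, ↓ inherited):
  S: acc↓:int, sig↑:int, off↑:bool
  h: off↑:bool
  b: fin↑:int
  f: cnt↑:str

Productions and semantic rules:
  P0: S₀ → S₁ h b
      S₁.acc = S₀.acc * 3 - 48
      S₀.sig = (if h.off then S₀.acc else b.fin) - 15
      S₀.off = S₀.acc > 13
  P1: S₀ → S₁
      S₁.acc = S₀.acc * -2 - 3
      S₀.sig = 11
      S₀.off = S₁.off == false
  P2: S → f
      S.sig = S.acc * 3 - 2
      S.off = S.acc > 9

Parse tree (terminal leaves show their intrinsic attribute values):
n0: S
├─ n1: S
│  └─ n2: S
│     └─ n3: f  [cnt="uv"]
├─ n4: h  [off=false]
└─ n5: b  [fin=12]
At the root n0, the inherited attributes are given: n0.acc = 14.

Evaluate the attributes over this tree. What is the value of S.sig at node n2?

1. n0.acc = 14  [given at root]
2. n1.acc = -6  [S₀.acc * 3 - 48]
3. n2.acc = 9  [S₀.acc * -2 - 3]
4. n3.cnt = "uv"  [terminal]
5. n2.sig = 25  [S.acc * 3 - 2]
6. n2.off = false  [S.acc > 9]
7. n1.sig = 11  [11]
8. n1.off = true  [S₁.off == false]
9. n4.off = false  [terminal]
10. n5.fin = 12  [terminal]
11. n0.sig = -3  [(if h.off then S₀.acc else b.fin) - 15]
12. n0.off = true  [S₀.acc > 13]

25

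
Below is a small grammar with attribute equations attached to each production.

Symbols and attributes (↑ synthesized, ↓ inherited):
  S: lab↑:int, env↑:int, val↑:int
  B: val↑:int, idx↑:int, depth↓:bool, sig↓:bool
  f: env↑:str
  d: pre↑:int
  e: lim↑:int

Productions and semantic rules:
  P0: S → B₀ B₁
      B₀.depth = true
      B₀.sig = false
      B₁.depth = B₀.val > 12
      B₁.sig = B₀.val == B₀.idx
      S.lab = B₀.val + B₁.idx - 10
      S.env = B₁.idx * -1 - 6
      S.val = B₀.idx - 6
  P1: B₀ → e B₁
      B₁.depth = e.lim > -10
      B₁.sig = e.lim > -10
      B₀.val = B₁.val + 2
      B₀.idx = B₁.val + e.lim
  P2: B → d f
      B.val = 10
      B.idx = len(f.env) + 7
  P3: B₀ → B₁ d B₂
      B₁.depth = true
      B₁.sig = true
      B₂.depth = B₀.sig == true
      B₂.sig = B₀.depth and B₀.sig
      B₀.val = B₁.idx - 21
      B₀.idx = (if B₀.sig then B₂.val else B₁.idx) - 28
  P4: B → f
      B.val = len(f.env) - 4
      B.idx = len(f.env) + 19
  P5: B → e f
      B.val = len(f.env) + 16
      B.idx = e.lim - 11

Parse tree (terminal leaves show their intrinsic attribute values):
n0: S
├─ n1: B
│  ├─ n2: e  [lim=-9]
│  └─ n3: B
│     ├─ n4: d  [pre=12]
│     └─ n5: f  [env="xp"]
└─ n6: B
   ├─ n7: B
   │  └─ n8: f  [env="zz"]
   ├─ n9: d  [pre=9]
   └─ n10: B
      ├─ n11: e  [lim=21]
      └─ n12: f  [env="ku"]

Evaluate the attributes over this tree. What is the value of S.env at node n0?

1

1. n1.depth = true  [true]
2. n1.sig = false  [false]
3. n2.lim = -9  [terminal]
4. n3.depth = true  [e.lim > -10]
5. n3.sig = true  [e.lim > -10]
6. n4.pre = 12  [terminal]
7. n5.env = "xp"  [terminal]
8. n3.val = 10  [10]
9. n3.idx = 9  [len(f.env) + 7]
10. n1.val = 12  [B₁.val + 2]
11. n1.idx = 1  [B₁.val + e.lim]
12. n6.depth = false  [B₀.val > 12]
13. n6.sig = false  [B₀.val == B₀.idx]
14. n7.depth = true  [true]
15. n7.sig = true  [true]
16. n8.env = "zz"  [terminal]
17. n7.val = -2  [len(f.env) - 4]
18. n7.idx = 21  [len(f.env) + 19]
19. n9.pre = 9  [terminal]
20. n10.depth = false  [B₀.sig == true]
21. n10.sig = false  [B₀.depth and B₀.sig]
22. n11.lim = 21  [terminal]
23. n12.env = "ku"  [terminal]
24. n10.val = 18  [len(f.env) + 16]
25. n10.idx = 10  [e.lim - 11]
26. n6.val = 0  [B₁.idx - 21]
27. n6.idx = -7  [(if B₀.sig then B₂.val else B₁.idx) - 28]
28. n0.lab = -5  [B₀.val + B₁.idx - 10]
29. n0.env = 1  [B₁.idx * -1 - 6]
30. n0.val = -5  [B₀.idx - 6]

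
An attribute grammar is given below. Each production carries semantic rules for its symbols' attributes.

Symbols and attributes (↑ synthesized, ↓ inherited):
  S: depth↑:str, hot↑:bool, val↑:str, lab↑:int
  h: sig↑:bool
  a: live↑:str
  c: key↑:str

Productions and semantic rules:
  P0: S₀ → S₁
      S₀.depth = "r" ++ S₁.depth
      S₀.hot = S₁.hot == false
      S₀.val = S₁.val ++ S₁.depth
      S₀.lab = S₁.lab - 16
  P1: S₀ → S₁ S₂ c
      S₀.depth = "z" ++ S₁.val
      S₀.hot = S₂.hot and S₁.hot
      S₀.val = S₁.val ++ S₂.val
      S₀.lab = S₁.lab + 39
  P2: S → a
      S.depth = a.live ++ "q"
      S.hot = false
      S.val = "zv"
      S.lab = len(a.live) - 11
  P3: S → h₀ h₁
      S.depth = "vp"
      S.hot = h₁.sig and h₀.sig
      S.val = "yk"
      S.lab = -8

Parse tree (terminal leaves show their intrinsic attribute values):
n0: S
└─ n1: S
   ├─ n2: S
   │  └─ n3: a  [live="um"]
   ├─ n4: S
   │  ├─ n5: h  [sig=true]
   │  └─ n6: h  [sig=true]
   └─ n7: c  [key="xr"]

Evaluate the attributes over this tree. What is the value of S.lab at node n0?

14

1. n3.live = "um"  [terminal]
2. n2.depth = "umq"  [a.live ++ "q"]
3. n2.hot = false  [false]
4. n2.val = "zv"  ["zv"]
5. n2.lab = -9  [len(a.live) - 11]
6. n5.sig = true  [terminal]
7. n6.sig = true  [terminal]
8. n4.depth = "vp"  ["vp"]
9. n4.hot = true  [h₁.sig and h₀.sig]
10. n4.val = "yk"  ["yk"]
11. n4.lab = -8  [-8]
12. n7.key = "xr"  [terminal]
13. n1.depth = "zzv"  ["z" ++ S₁.val]
14. n1.hot = false  [S₂.hot and S₁.hot]
15. n1.val = "zvyk"  [S₁.val ++ S₂.val]
16. n1.lab = 30  [S₁.lab + 39]
17. n0.depth = "rzzv"  ["r" ++ S₁.depth]
18. n0.hot = true  [S₁.hot == false]
19. n0.val = "zvykzzv"  [S₁.val ++ S₁.depth]
20. n0.lab = 14  [S₁.lab - 16]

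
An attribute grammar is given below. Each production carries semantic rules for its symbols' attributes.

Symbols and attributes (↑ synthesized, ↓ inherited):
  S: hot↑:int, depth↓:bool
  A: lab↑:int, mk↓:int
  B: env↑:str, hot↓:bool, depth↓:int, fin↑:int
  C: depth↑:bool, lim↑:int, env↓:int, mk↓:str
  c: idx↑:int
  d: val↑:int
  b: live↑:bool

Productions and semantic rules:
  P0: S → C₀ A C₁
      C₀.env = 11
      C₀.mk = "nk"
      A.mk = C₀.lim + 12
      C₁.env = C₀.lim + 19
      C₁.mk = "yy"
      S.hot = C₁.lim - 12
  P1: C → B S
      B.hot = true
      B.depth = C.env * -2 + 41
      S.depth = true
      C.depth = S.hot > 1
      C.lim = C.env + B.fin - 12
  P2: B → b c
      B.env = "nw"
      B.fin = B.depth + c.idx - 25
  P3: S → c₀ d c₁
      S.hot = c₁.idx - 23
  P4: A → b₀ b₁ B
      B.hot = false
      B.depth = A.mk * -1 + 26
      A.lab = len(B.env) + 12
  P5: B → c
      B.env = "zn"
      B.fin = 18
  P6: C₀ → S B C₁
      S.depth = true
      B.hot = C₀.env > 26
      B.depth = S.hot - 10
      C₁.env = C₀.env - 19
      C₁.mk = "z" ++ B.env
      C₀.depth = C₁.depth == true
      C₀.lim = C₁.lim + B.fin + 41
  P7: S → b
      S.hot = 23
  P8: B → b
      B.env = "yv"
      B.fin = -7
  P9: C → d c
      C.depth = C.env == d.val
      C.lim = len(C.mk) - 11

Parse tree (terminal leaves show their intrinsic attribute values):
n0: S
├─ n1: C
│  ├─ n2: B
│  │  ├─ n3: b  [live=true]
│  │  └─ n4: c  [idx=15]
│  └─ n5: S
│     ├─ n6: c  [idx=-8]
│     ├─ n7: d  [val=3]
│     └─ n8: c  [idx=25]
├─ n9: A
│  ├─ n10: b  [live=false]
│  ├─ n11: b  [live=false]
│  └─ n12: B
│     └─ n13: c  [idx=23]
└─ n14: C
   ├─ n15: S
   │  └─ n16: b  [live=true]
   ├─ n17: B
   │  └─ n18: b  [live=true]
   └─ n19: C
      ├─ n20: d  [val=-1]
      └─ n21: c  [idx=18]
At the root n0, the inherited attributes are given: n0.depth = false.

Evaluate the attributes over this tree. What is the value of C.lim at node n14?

1. n0.depth = false  [given at root]
2. n1.env = 11  [11]
3. n1.mk = "nk"  ["nk"]
4. n2.hot = true  [true]
5. n2.depth = 19  [C.env * -2 + 41]
6. n3.live = true  [terminal]
7. n4.idx = 15  [terminal]
8. n2.env = "nw"  ["nw"]
9. n2.fin = 9  [B.depth + c.idx - 25]
10. n5.depth = true  [true]
11. n6.idx = -8  [terminal]
12. n7.val = 3  [terminal]
13. n8.idx = 25  [terminal]
14. n5.hot = 2  [c₁.idx - 23]
15. n1.depth = true  [S.hot > 1]
16. n1.lim = 8  [C.env + B.fin - 12]
17. n9.mk = 20  [C₀.lim + 12]
18. n10.live = false  [terminal]
19. n11.live = false  [terminal]
20. n12.hot = false  [false]
21. n12.depth = 6  [A.mk * -1 + 26]
22. n13.idx = 23  [terminal]
23. n12.env = "zn"  ["zn"]
24. n12.fin = 18  [18]
25. n9.lab = 14  [len(B.env) + 12]
26. n14.env = 27  [C₀.lim + 19]
27. n14.mk = "yy"  ["yy"]
28. n15.depth = true  [true]
29. n16.live = true  [terminal]
30. n15.hot = 23  [23]
31. n17.hot = true  [C₀.env > 26]
32. n17.depth = 13  [S.hot - 10]
33. n18.live = true  [terminal]
34. n17.env = "yv"  ["yv"]
35. n17.fin = -7  [-7]
36. n19.env = 8  [C₀.env - 19]
37. n19.mk = "zyv"  ["z" ++ B.env]
38. n20.val = -1  [terminal]
39. n21.idx = 18  [terminal]
40. n19.depth = false  [C.env == d.val]
41. n19.lim = -8  [len(C.mk) - 11]
42. n14.depth = false  [C₁.depth == true]
43. n14.lim = 26  [C₁.lim + B.fin + 41]
44. n0.hot = 14  [C₁.lim - 12]

26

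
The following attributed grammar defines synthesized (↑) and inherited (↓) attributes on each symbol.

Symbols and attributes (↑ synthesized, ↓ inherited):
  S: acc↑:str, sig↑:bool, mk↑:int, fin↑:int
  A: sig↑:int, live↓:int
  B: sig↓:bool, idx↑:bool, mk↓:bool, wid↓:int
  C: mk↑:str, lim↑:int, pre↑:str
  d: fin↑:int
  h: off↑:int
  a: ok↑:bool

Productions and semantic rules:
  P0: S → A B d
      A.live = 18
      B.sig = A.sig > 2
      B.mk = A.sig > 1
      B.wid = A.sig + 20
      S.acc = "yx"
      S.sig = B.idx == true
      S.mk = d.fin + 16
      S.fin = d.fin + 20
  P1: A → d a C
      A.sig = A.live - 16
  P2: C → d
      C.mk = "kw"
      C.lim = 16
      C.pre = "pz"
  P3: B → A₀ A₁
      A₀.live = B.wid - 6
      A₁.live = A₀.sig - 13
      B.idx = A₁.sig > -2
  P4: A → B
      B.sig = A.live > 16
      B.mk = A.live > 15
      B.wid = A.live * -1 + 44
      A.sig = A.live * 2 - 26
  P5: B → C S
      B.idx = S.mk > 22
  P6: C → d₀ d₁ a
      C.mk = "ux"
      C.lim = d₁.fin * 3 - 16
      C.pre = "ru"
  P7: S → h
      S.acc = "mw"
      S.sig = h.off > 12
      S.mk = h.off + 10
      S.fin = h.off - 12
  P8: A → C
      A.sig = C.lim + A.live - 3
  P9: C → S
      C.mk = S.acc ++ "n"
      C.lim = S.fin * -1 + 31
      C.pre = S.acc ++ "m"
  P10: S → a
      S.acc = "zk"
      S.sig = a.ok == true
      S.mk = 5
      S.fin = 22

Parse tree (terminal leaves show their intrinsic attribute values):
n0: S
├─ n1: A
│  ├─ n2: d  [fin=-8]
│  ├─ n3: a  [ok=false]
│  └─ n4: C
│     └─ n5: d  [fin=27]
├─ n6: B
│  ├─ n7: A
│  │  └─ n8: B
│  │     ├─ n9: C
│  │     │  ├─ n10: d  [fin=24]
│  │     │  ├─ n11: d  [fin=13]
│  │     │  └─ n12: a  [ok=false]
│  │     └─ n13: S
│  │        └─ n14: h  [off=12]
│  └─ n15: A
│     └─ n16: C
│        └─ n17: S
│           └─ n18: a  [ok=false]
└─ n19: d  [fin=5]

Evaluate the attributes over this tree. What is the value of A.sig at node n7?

6

1. n1.live = 18  [18]
2. n2.fin = -8  [terminal]
3. n3.ok = false  [terminal]
4. n5.fin = 27  [terminal]
5. n4.mk = "kw"  ["kw"]
6. n4.lim = 16  [16]
7. n4.pre = "pz"  ["pz"]
8. n1.sig = 2  [A.live - 16]
9. n6.sig = false  [A.sig > 2]
10. n6.mk = true  [A.sig > 1]
11. n6.wid = 22  [A.sig + 20]
12. n7.live = 16  [B.wid - 6]
13. n8.sig = false  [A.live > 16]
14. n8.mk = true  [A.live > 15]
15. n8.wid = 28  [A.live * -1 + 44]
16. n10.fin = 24  [terminal]
17. n11.fin = 13  [terminal]
18. n12.ok = false  [terminal]
19. n9.mk = "ux"  ["ux"]
20. n9.lim = 23  [d₁.fin * 3 - 16]
21. n9.pre = "ru"  ["ru"]
22. n14.off = 12  [terminal]
23. n13.acc = "mw"  ["mw"]
24. n13.sig = false  [h.off > 12]
25. n13.mk = 22  [h.off + 10]
26. n13.fin = 0  [h.off - 12]
27. n8.idx = false  [S.mk > 22]
28. n7.sig = 6  [A.live * 2 - 26]
29. n15.live = -7  [A₀.sig - 13]
30. n18.ok = false  [terminal]
31. n17.acc = "zk"  ["zk"]
32. n17.sig = false  [a.ok == true]
33. n17.mk = 5  [5]
34. n17.fin = 22  [22]
35. n16.mk = "zkn"  [S.acc ++ "n"]
36. n16.lim = 9  [S.fin * -1 + 31]
37. n16.pre = "zkm"  [S.acc ++ "m"]
38. n15.sig = -1  [C.lim + A.live - 3]
39. n6.idx = true  [A₁.sig > -2]
40. n19.fin = 5  [terminal]
41. n0.acc = "yx"  ["yx"]
42. n0.sig = true  [B.idx == true]
43. n0.mk = 21  [d.fin + 16]
44. n0.fin = 25  [d.fin + 20]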